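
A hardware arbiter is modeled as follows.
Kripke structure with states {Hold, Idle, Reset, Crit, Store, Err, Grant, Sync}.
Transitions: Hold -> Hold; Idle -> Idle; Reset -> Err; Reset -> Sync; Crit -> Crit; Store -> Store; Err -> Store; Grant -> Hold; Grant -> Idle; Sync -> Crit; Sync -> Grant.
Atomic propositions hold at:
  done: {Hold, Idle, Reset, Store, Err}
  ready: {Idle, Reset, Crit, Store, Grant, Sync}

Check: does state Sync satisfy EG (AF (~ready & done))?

Sat(~ready) = {Hold, Err}
Sat(~ready & done) = {Hold, Err}
AF (~ready & done): least fixpoint, start Z0 = {Hold, Err}, add states with every successor in Z. Already a fixed point.
Sat(AF (~ready & done)) = {Hold, Err}
EG (AF (~ready & done)): greatest fixpoint, start Z0 = {Hold, Err}, keep only states in Sat with some successor in Z. Z1 = {Hold}; fixed.
Sat(EG (AF (~ready & done))) = {Hold}
Sync ∉ Sat(EG (AF (~ready & done))) = {Hold}, so the formula does not hold at Sync.

No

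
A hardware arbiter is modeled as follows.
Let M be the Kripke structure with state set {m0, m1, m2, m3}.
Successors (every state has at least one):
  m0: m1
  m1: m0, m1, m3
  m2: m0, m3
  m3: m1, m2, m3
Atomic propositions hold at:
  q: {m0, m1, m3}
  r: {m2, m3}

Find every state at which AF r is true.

{m2, m3}

AF r: least fixpoint, start Z0 = {m2, m3}, add states with every successor in Z. Already a fixed point.
Sat(AF r) = {m2, m3}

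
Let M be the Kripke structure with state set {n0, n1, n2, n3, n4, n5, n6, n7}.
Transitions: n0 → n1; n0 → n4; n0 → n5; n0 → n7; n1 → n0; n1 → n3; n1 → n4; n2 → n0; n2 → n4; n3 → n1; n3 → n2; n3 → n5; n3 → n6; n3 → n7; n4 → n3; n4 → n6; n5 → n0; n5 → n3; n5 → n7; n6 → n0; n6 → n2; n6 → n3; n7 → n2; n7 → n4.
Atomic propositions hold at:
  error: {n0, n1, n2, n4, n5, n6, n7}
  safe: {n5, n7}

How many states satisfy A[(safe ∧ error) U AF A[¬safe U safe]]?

2

Sat(safe ∧ error) = {n5, n7}
Sat(¬safe) = {n0, n1, n2, n3, n4, n6}
A[¬safe U safe]: least fixpoint, start Z0 = Sat(safe) = {n5, n7}, add states in Sat(¬safe) with every successor in Z. Already a fixed point.
Sat(A[¬safe U safe]) = {n5, n7}
AF A[¬safe U safe]: least fixpoint, start Z0 = {n5, n7}, add states with every successor in Z. Already a fixed point.
Sat(AF A[¬safe U safe]) = {n5, n7}
A[(safe ∧ error) U AF A[¬safe U safe]]: least fixpoint, start Z0 = Sat(AF A[¬safe U safe]) = {n5, n7}, add states in Sat(safe ∧ error) with every successor in Z. Already a fixed point.
Sat(A[(safe ∧ error) U AF A[¬safe U safe]]) = {n5, n7}
|Sat(A[(safe ∧ error) U AF A[¬safe U safe]])| = |{n5, n7}| = 2.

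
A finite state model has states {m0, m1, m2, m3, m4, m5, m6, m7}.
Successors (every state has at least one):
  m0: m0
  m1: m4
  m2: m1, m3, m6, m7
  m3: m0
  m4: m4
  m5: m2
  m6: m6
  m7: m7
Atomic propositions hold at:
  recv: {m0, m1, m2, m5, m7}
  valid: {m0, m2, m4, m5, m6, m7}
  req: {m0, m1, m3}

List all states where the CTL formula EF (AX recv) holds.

Sat(AX recv) = {s : every successor in {m0, m1, m2, m5, m7}} = {m0, m3, m5, m7}
EF (AX recv): least fixpoint, start Z0 = {m0, m3, m5, m7}, add states with some successor in Z. Z1 = {m0, m2, m3, m5, m7}; fixed.
Sat(EF (AX recv)) = {m0, m2, m3, m5, m7}

{m0, m2, m3, m5, m7}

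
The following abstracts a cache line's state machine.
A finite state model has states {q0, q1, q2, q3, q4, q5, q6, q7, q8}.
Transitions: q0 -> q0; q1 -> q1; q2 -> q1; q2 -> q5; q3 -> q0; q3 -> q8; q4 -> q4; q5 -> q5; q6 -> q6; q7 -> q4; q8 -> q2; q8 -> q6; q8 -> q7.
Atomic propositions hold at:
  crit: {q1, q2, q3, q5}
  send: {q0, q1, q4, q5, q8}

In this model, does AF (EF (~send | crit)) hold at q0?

No

Sat(~send) = {q2, q3, q6, q7}
Sat(~send | crit) = {q1, q2, q3, q5, q6, q7}
EF (~send | crit): least fixpoint, start Z0 = {q1, q2, q3, q5, q6, q7}, add states with some successor in Z. Z1 = {q1, q2, q3, q5, q6, q7, q8}; fixed.
Sat(EF (~send | crit)) = {q1, q2, q3, q5, q6, q7, q8}
AF (EF (~send | crit)): least fixpoint, start Z0 = {q1, q2, q3, q5, q6, q7, q8}, add states with every successor in Z. Already a fixed point.
Sat(AF (EF (~send | crit))) = {q1, q2, q3, q5, q6, q7, q8}
q0 ∉ Sat(AF (EF (~send | crit))) = {q1, q2, q3, q5, q6, q7, q8}, so the formula does not hold at q0.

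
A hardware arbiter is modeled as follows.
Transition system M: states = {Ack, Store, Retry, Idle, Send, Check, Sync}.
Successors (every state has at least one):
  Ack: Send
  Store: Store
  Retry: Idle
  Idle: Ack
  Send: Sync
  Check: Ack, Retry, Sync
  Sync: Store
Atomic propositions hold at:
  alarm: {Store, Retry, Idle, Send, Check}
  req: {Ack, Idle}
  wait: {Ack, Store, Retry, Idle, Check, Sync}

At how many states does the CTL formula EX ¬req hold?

Sat(¬req) = {Store, Retry, Send, Check, Sync}
Sat(EX ¬req) = {s : some successor in {Store, Retry, Send, Check, Sync}} = {Ack, Store, Send, Check, Sync}
|Sat(EX ¬req)| = |{Ack, Store, Send, Check, Sync}| = 5.

5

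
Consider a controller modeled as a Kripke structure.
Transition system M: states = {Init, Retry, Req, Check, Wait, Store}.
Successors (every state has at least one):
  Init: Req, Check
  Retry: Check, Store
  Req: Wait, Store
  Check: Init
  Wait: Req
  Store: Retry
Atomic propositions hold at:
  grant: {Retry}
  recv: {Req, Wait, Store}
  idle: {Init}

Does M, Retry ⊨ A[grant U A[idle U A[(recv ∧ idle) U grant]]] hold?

Yes

Sat(recv ∧ idle) = ∅
A[(recv ∧ idle) U grant]: least fixpoint, start Z0 = Sat(grant) = {Retry}, add states in Sat(recv ∧ idle) with every successor in Z. Already a fixed point.
Sat(A[(recv ∧ idle) U grant]) = {Retry}
A[idle U A[(recv ∧ idle) U grant]]: least fixpoint, start Z0 = Sat(A[(recv ∧ idle) U grant]) = {Retry}, add states in Sat(idle) with every successor in Z. Already a fixed point.
Sat(A[idle U A[(recv ∧ idle) U grant]]) = {Retry}
A[grant U A[idle U A[(recv ∧ idle) U grant]]]: least fixpoint, start Z0 = Sat(A[idle U A[(recv ∧ idle) U grant]]) = {Retry}, add states in Sat(grant) with every successor in Z. Already a fixed point.
Sat(A[grant U A[idle U A[(recv ∧ idle) U grant]]]) = {Retry}
Retry ∈ Sat(A[grant U A[idle U A[(recv ∧ idle) U grant]]]) = {Retry}, so the formula holds at Retry.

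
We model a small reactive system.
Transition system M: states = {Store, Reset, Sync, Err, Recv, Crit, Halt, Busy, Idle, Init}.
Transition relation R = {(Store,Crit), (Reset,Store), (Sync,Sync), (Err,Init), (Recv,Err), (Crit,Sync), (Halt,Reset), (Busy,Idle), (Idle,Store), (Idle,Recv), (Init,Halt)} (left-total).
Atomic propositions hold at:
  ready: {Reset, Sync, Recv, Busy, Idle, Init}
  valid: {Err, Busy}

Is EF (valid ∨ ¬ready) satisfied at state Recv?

Sat(¬ready) = {Store, Err, Crit, Halt}
Sat(valid ∨ ¬ready) = {Store, Err, Crit, Halt, Busy}
EF (valid ∨ ¬ready): least fixpoint, start Z0 = {Store, Err, Crit, Halt, Busy}, add states with some successor in Z. Z1 = {Store, Reset, Err, Recv, Crit, Halt, Busy, Idle, Init}; fixed.
Sat(EF (valid ∨ ¬ready)) = {Store, Reset, Err, Recv, Crit, Halt, Busy, Idle, Init}
Recv ∈ Sat(EF (valid ∨ ¬ready)) = {Store, Reset, Err, Recv, Crit, Halt, Busy, Idle, Init}, so the formula holds at Recv.

Yes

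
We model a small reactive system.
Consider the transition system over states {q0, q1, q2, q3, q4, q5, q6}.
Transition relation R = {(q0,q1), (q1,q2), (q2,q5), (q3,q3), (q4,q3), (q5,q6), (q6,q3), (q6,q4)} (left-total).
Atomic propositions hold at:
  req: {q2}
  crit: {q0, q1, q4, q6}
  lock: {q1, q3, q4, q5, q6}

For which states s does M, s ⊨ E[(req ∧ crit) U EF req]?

Sat(req ∧ crit) = ∅
EF req: least fixpoint, start Z0 = {q2}, add states with some successor in Z. Z1 = {q1, q2}; Z2 = {q0, q1, q2}; fixed.
Sat(EF req) = {q0, q1, q2}
E[(req ∧ crit) U EF req]: least fixpoint, start Z0 = Sat(EF req) = {q0, q1, q2}, add states in Sat(req ∧ crit) with some successor in Z. Already a fixed point.
Sat(E[(req ∧ crit) U EF req]) = {q0, q1, q2}

{q0, q1, q2}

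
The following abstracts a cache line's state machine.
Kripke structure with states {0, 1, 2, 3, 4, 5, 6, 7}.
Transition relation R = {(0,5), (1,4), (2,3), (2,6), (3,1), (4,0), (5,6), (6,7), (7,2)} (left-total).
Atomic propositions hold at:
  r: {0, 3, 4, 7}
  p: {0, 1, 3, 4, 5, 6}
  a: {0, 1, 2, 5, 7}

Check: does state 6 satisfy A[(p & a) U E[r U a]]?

No

Sat(p & a) = {0, 1, 5}
E[r U a]: least fixpoint, start Z0 = Sat(a) = {0, 1, 2, 5, 7}, add states in Sat(r) with some successor in Z. Z1 = {0, 1, 2, 3, 4, 5, 7}; fixed.
Sat(E[r U a]) = {0, 1, 2, 3, 4, 5, 7}
A[(p & a) U E[r U a]]: least fixpoint, start Z0 = Sat(E[r U a]) = {0, 1, 2, 3, 4, 5, 7}, add states in Sat(p & a) with every successor in Z. Already a fixed point.
Sat(A[(p & a) U E[r U a]]) = {0, 1, 2, 3, 4, 5, 7}
6 ∉ Sat(A[(p & a) U E[r U a]]) = {0, 1, 2, 3, 4, 5, 7}, so the formula does not hold at 6.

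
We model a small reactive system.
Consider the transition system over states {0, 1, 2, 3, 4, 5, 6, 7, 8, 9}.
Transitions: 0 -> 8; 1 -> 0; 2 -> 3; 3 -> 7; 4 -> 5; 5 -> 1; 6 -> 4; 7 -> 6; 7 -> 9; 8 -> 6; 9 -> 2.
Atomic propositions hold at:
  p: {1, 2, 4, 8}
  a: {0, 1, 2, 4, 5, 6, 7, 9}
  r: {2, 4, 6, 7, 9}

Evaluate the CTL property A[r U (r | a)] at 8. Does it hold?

No

Sat(r | a) = {0, 1, 2, 4, 5, 6, 7, 9}
A[r U (r | a)]: least fixpoint, start Z0 = Sat((r | a)) = {0, 1, 2, 4, 5, 6, 7, 9}, add states in Sat(r) with every successor in Z. Already a fixed point.
Sat(A[r U (r | a)]) = {0, 1, 2, 4, 5, 6, 7, 9}
8 ∉ Sat(A[r U (r | a)]) = {0, 1, 2, 4, 5, 6, 7, 9}, so the formula does not hold at 8.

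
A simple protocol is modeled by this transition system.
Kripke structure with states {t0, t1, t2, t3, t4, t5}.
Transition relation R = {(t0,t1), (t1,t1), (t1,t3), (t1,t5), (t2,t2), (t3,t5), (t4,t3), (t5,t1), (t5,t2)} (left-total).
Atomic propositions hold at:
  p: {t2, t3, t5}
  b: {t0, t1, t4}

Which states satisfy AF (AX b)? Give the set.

{t0}

Sat(AX b) = {s : every successor in {t0, t1, t4}} = {t0}
AF (AX b): least fixpoint, start Z0 = {t0}, add states with every successor in Z. Already a fixed point.
Sat(AF (AX b)) = {t0}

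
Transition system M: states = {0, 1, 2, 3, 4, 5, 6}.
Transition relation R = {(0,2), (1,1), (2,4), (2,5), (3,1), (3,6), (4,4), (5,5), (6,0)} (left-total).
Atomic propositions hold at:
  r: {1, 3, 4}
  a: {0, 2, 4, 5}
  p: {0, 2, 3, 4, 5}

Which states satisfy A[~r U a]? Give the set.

Sat(~r) = {0, 2, 5, 6}
A[~r U a]: least fixpoint, start Z0 = Sat(a) = {0, 2, 4, 5}, add states in Sat(~r) with every successor in Z. Z1 = {0, 2, 4, 5, 6}; fixed.
Sat(A[~r U a]) = {0, 2, 4, 5, 6}

{0, 2, 4, 5, 6}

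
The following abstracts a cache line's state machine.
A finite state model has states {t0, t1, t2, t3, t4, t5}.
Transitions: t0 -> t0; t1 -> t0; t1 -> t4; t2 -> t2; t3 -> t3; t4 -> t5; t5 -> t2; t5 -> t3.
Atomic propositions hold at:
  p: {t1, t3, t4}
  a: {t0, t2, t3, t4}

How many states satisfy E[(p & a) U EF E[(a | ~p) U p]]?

4

Sat(p & a) = {t3, t4}
Sat(~p) = {t0, t2, t5}
Sat(a | ~p) = {t0, t2, t3, t4, t5}
E[(a | ~p) U p]: least fixpoint, start Z0 = Sat(p) = {t1, t3, t4}, add states in Sat(a | ~p) with some successor in Z. Z1 = {t1, t3, t4, t5}; fixed.
Sat(E[(a | ~p) U p]) = {t1, t3, t4, t5}
EF E[(a | ~p) U p]: least fixpoint, start Z0 = {t1, t3, t4, t5}, add states with some successor in Z. Already a fixed point.
Sat(EF E[(a | ~p) U p]) = {t1, t3, t4, t5}
E[(p & a) U EF E[(a | ~p) U p]]: least fixpoint, start Z0 = Sat(EF E[(a | ~p) U p]) = {t1, t3, t4, t5}, add states in Sat(p & a) with some successor in Z. Already a fixed point.
Sat(E[(p & a) U EF E[(a | ~p) U p]]) = {t1, t3, t4, t5}
|Sat(E[(p & a) U EF E[(a | ~p) U p]])| = |{t1, t3, t4, t5}| = 4.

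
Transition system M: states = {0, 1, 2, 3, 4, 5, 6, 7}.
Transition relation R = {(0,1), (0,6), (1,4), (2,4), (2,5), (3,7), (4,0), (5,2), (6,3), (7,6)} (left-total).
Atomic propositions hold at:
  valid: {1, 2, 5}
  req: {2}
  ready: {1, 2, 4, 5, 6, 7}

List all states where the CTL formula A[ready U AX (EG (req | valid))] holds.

Sat(req | valid) = {1, 2, 5}
EG (req | valid): greatest fixpoint, start Z0 = {1, 2, 5}, keep only states in Sat with some successor in Z. Z1 = {2, 5}; fixed.
Sat(EG (req | valid)) = {2, 5}
Sat(AX (EG (req | valid))) = {s : every successor in {2, 5}} = {5}
A[ready U AX (EG (req | valid))]: least fixpoint, start Z0 = Sat(AX (EG (req | valid))) = {5}, add states in Sat(ready) with every successor in Z. Already a fixed point.
Sat(A[ready U AX (EG (req | valid))]) = {5}

{5}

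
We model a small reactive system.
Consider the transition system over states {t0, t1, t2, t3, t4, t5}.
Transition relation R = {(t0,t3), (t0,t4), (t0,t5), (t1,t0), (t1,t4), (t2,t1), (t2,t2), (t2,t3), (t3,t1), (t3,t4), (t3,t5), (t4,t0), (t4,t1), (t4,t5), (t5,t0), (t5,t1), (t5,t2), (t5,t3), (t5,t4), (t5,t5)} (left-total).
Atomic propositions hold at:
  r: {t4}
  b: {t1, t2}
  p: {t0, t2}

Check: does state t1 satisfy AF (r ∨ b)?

Yes

Sat(r ∨ b) = {t1, t2, t4}
AF (r ∨ b): least fixpoint, start Z0 = {t1, t2, t4}, add states with every successor in Z. Already a fixed point.
Sat(AF (r ∨ b)) = {t1, t2, t4}
t1 ∈ Sat(AF (r ∨ b)) = {t1, t2, t4}, so the formula holds at t1.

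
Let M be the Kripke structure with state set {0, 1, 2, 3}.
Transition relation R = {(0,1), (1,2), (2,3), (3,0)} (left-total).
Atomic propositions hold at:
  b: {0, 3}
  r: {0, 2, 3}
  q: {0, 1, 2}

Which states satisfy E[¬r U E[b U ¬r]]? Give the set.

{0, 1, 3}

Sat(¬r) = {1}
E[b U ¬r]: least fixpoint, start Z0 = Sat(¬r) = {1}, add states in Sat(b) with some successor in Z. Z1 = {0, 1}; Z2 = {0, 1, 3}; fixed.
Sat(E[b U ¬r]) = {0, 1, 3}
E[¬r U E[b U ¬r]]: least fixpoint, start Z0 = Sat(E[b U ¬r]) = {0, 1, 3}, add states in Sat(¬r) with some successor in Z. Already a fixed point.
Sat(E[¬r U E[b U ¬r]]) = {0, 1, 3}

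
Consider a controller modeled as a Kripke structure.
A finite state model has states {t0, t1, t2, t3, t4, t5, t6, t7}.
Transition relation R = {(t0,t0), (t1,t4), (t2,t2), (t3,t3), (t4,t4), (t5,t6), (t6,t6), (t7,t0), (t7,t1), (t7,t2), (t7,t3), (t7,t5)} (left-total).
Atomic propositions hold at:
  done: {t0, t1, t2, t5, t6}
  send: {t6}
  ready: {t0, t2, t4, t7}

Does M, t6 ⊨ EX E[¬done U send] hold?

Yes

Sat(¬done) = {t3, t4, t7}
E[¬done U send]: least fixpoint, start Z0 = Sat(send) = {t6}, add states in Sat(¬done) with some successor in Z. Already a fixed point.
Sat(E[¬done U send]) = {t6}
Sat(EX E[¬done U send]) = {s : some successor in {t6}} = {t5, t6}
t6 ∈ Sat(EX E[¬done U send]) = {t5, t6}, so the formula holds at t6.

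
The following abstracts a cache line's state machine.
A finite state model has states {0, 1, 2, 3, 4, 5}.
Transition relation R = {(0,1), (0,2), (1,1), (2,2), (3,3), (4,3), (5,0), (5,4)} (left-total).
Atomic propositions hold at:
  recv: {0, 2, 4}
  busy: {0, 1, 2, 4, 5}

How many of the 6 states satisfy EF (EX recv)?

3

Sat(EX recv) = {s : some successor in {0, 2, 4}} = {0, 2, 5}
EF (EX recv): least fixpoint, start Z0 = {0, 2, 5}, add states with some successor in Z. Already a fixed point.
Sat(EF (EX recv)) = {0, 2, 5}
|Sat(EF (EX recv))| = |{0, 2, 5}| = 3.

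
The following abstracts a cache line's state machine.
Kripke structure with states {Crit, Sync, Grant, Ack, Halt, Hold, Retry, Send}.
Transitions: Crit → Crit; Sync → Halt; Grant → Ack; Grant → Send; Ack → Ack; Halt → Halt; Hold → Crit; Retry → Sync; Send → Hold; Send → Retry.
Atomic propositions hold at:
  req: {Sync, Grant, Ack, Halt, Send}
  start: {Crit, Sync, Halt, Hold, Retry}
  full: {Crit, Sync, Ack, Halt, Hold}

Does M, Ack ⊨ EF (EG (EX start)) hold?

No

Sat(EX start) = {s : some successor in {Crit, Sync, Halt, Hold, Retry}} = {Crit, Sync, Halt, Hold, Retry, Send}
EG (EX start): greatest fixpoint, start Z0 = {Crit, Sync, Halt, Hold, Retry, Send}, keep only states in Sat with some successor in Z. Already a fixed point.
Sat(EG (EX start)) = {Crit, Sync, Halt, Hold, Retry, Send}
EF (EG (EX start)): least fixpoint, start Z0 = {Crit, Sync, Halt, Hold, Retry, Send}, add states with some successor in Z. Z1 = {Crit, Sync, Grant, Halt, Hold, Retry, Send}; fixed.
Sat(EF (EG (EX start))) = {Crit, Sync, Grant, Halt, Hold, Retry, Send}
Ack ∉ Sat(EF (EG (EX start))) = {Crit, Sync, Grant, Halt, Hold, Retry, Send}, so the formula does not hold at Ack.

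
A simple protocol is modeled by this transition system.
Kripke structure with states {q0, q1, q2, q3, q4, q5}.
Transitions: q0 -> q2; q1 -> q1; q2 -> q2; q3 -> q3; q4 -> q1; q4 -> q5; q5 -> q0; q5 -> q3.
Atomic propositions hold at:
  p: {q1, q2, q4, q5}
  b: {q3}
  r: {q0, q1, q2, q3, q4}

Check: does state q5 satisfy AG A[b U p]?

A[b U p]: least fixpoint, start Z0 = Sat(p) = {q1, q2, q4, q5}, add states in Sat(b) with every successor in Z. Already a fixed point.
Sat(A[b U p]) = {q1, q2, q4, q5}
AG A[b U p]: greatest fixpoint, start Z0 = {q1, q2, q4, q5}, keep only states in Sat with every successor in Z. Z1 = {q1, q2, q4}; Z2 = {q1, q2}; fixed.
Sat(AG A[b U p]) = {q1, q2}
q5 ∉ Sat(AG A[b U p]) = {q1, q2}, so the formula does not hold at q5.

No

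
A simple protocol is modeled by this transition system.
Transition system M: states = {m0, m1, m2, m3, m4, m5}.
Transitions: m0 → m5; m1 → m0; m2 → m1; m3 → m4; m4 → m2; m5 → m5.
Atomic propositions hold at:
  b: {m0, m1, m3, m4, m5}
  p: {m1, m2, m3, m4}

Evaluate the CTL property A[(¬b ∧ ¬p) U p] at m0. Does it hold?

Sat(¬b) = {m2}
Sat(¬p) = {m0, m5}
Sat(¬b ∧ ¬p) = ∅
A[(¬b ∧ ¬p) U p]: least fixpoint, start Z0 = Sat(p) = {m1, m2, m3, m4}, add states in Sat(¬b ∧ ¬p) with every successor in Z. Already a fixed point.
Sat(A[(¬b ∧ ¬p) U p]) = {m1, m2, m3, m4}
m0 ∉ Sat(A[(¬b ∧ ¬p) U p]) = {m1, m2, m3, m4}, so the formula does not hold at m0.

No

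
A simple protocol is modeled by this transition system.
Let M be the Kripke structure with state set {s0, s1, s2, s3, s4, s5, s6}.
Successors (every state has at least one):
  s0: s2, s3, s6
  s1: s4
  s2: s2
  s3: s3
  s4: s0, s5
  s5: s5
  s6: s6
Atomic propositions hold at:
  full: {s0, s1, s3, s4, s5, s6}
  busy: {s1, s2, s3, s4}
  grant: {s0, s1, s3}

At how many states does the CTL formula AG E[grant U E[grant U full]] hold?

E[grant U full]: least fixpoint, start Z0 = Sat(full) = {s0, s1, s3, s4, s5, s6}, add states in Sat(grant) with some successor in Z. Already a fixed point.
Sat(E[grant U full]) = {s0, s1, s3, s4, s5, s6}
E[grant U E[grant U full]]: least fixpoint, start Z0 = Sat(E[grant U full]) = {s0, s1, s3, s4, s5, s6}, add states in Sat(grant) with some successor in Z. Already a fixed point.
Sat(E[grant U E[grant U full]]) = {s0, s1, s3, s4, s5, s6}
AG E[grant U E[grant U full]]: greatest fixpoint, start Z0 = {s0, s1, s3, s4, s5, s6}, keep only states in Sat with every successor in Z. Z1 = {s1, s3, s4, s5, s6}; Z2 = {s1, s3, s5, s6}; Z3 = {s3, s5, s6}; fixed.
Sat(AG E[grant U E[grant U full]]) = {s3, s5, s6}
|Sat(AG E[grant U E[grant U full]])| = |{s3, s5, s6}| = 3.

3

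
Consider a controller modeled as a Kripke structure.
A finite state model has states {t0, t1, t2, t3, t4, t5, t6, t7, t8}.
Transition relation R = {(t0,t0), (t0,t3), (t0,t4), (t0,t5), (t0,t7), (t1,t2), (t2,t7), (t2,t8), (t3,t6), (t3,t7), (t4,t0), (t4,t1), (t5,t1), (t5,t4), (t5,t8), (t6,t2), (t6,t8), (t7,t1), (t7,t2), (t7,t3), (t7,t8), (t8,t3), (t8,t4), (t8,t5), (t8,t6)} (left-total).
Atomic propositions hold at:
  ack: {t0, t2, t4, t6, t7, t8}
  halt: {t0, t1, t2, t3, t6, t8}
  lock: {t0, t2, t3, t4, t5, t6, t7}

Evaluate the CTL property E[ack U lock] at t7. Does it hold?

E[ack U lock]: least fixpoint, start Z0 = Sat(lock) = {t0, t2, t3, t4, t5, t6, t7}, add states in Sat(ack) with some successor in Z. Z1 = {t0, t2, t3, t4, t5, t6, t7, t8}; fixed.
Sat(E[ack U lock]) = {t0, t2, t3, t4, t5, t6, t7, t8}
t7 ∈ Sat(E[ack U lock]) = {t0, t2, t3, t4, t5, t6, t7, t8}, so the formula holds at t7.

Yes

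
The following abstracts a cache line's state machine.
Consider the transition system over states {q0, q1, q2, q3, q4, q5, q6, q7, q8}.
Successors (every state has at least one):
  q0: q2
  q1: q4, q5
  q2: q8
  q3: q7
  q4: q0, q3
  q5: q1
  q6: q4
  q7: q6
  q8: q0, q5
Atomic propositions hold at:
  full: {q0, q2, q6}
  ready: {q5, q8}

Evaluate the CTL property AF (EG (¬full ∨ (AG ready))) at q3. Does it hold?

No

Sat(¬full) = {q1, q3, q4, q5, q7, q8}
AG ready: greatest fixpoint, start Z0 = {q5, q8}, keep only states in Sat with every successor in Z. Z1 = ∅; fixed.
Sat(AG ready) = ∅
Sat(¬full ∨ (AG ready)) = {q1, q3, q4, q5, q7, q8}
EG (¬full ∨ (AG ready)): greatest fixpoint, start Z0 = {q1, q3, q4, q5, q7, q8}, keep only states in Sat with some successor in Z. Z1 = {q1, q3, q4, q5, q8}; Z2 = {q1, q4, q5, q8}; Z3 = {q1, q5, q8}; fixed.
Sat(EG (¬full ∨ (AG ready))) = {q1, q5, q8}
AF (EG (¬full ∨ (AG ready))): least fixpoint, start Z0 = {q1, q5, q8}, add states with every successor in Z. Z1 = {q1, q2, q5, q8}; Z2 = {q0, q1, q2, q5, q8}; fixed.
Sat(AF (EG (¬full ∨ (AG ready)))) = {q0, q1, q2, q5, q8}
q3 ∉ Sat(AF (EG (¬full ∨ (AG ready)))) = {q0, q1, q2, q5, q8}, so the formula does not hold at q3.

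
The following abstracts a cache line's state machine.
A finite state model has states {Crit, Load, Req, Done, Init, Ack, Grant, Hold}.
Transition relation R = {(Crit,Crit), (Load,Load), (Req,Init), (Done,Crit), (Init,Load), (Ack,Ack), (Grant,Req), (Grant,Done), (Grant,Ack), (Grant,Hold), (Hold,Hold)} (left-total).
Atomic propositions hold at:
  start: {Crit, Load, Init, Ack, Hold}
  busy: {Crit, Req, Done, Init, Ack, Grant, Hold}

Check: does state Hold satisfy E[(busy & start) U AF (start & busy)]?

Sat(busy & start) = {Crit, Init, Ack, Hold}
Sat(start & busy) = {Crit, Init, Ack, Hold}
AF (start & busy): least fixpoint, start Z0 = {Crit, Init, Ack, Hold}, add states with every successor in Z. Z1 = {Crit, Req, Done, Init, Ack, Hold}; Z2 = {Crit, Req, Done, Init, Ack, Grant, Hold}; fixed.
Sat(AF (start & busy)) = {Crit, Req, Done, Init, Ack, Grant, Hold}
E[(busy & start) U AF (start & busy)]: least fixpoint, start Z0 = Sat(AF (start & busy)) = {Crit, Req, Done, Init, Ack, Grant, Hold}, add states in Sat(busy & start) with some successor in Z. Already a fixed point.
Sat(E[(busy & start) U AF (start & busy)]) = {Crit, Req, Done, Init, Ack, Grant, Hold}
Hold ∈ Sat(E[(busy & start) U AF (start & busy)]) = {Crit, Req, Done, Init, Ack, Grant, Hold}, so the formula holds at Hold.

Yes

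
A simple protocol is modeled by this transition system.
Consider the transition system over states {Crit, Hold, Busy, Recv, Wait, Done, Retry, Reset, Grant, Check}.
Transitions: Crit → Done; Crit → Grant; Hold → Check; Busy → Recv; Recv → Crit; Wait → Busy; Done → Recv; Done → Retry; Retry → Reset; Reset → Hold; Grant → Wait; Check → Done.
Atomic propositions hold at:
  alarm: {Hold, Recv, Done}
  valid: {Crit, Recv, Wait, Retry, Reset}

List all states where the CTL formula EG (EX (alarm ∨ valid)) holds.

Sat(alarm ∨ valid) = {Crit, Hold, Recv, Wait, Done, Retry, Reset}
Sat(EX (alarm ∨ valid)) = {s : some successor in {Crit, Hold, Recv, Wait, Done, Retry, Reset}} = {Crit, Busy, Recv, Done, Retry, Reset, Grant, Check}
EG (EX (alarm ∨ valid)): greatest fixpoint, start Z0 = {Crit, Busy, Recv, Done, Retry, Reset, Grant, Check}, keep only states in Sat with some successor in Z. Z1 = {Crit, Busy, Recv, Done, Retry, Check}; Z2 = {Crit, Busy, Recv, Done, Check}; fixed.
Sat(EG (EX (alarm ∨ valid))) = {Crit, Busy, Recv, Done, Check}

{Crit, Busy, Recv, Done, Check}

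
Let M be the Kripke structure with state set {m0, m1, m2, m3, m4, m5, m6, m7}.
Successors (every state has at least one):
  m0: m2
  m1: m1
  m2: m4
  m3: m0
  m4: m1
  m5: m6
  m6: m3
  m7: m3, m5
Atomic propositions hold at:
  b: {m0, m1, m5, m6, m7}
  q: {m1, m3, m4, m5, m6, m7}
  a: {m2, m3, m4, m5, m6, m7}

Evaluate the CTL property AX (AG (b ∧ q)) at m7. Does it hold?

No

Sat(b ∧ q) = {m1, m5, m6, m7}
AG (b ∧ q): greatest fixpoint, start Z0 = {m1, m5, m6, m7}, keep only states in Sat with every successor in Z. Z1 = {m1, m5}; Z2 = {m1}; fixed.
Sat(AG (b ∧ q)) = {m1}
Sat(AX (AG (b ∧ q))) = {s : every successor in {m1}} = {m1, m4}
m7 ∉ Sat(AX (AG (b ∧ q))) = {m1, m4}, so the formula does not hold at m7.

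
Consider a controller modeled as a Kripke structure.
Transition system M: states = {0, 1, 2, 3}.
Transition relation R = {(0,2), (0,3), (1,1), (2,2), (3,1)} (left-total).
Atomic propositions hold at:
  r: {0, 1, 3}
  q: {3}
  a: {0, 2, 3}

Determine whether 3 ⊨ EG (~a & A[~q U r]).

Sat(~a) = {1}
Sat(~q) = {0, 1, 2}
A[~q U r]: least fixpoint, start Z0 = Sat(r) = {0, 1, 3}, add states in Sat(~q) with every successor in Z. Already a fixed point.
Sat(A[~q U r]) = {0, 1, 3}
Sat(~a & A[~q U r]) = {1}
EG (~a & A[~q U r]): greatest fixpoint, start Z0 = {1}, keep only states in Sat with some successor in Z. Already a fixed point.
Sat(EG (~a & A[~q U r])) = {1}
3 ∉ Sat(EG (~a & A[~q U r])) = {1}, so the formula does not hold at 3.

No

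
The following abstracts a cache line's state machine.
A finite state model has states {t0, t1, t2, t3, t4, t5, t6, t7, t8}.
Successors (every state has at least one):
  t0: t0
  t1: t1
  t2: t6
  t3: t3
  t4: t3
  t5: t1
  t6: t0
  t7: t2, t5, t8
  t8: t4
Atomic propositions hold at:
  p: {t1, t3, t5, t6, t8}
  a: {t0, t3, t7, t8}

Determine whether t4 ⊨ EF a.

EF a: least fixpoint, start Z0 = {t0, t3, t7, t8}, add states with some successor in Z. Z1 = {t0, t3, t4, t6, t7, t8}; Z2 = {t0, t2, t3, t4, t6, t7, t8}; fixed.
Sat(EF a) = {t0, t2, t3, t4, t6, t7, t8}
t4 ∈ Sat(EF a) = {t0, t2, t3, t4, t6, t7, t8}, so the formula holds at t4.

Yes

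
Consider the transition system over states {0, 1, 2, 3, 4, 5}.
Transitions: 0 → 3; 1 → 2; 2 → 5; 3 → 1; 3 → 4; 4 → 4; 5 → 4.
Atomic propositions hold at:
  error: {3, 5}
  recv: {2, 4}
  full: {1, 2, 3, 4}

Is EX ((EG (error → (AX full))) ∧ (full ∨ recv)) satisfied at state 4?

Yes

Sat(AX full) = {s : every successor in {1, 2, 3, 4}} = {0, 1, 3, 4, 5}
Sat(error → (AX full)) = {0, 1, 2, 3, 4, 5}
EG (error → (AX full)): greatest fixpoint, start Z0 = {0, 1, 2, 3, 4, 5}, keep only states in Sat with some successor in Z. Already a fixed point.
Sat(EG (error → (AX full))) = {0, 1, 2, 3, 4, 5}
Sat(full ∨ recv) = {1, 2, 3, 4}
Sat((EG (error → (AX full))) ∧ (full ∨ recv)) = {1, 2, 3, 4}
Sat(EX ((EG (error → (AX full))) ∧ (full ∨ recv))) = {s : some successor in {1, 2, 3, 4}} = {0, 1, 3, 4, 5}
4 ∈ Sat(EX ((EG (error → (AX full))) ∧ (full ∨ recv))) = {0, 1, 3, 4, 5}, so the formula holds at 4.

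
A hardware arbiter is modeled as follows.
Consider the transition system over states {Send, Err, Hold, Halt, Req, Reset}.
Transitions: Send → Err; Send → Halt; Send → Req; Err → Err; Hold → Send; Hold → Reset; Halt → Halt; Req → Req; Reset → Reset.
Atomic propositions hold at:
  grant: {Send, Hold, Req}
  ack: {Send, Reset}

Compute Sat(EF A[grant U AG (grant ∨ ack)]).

Sat(grant ∨ ack) = {Send, Hold, Req, Reset}
AG (grant ∨ ack): greatest fixpoint, start Z0 = {Send, Hold, Req, Reset}, keep only states in Sat with every successor in Z. Z1 = {Hold, Req, Reset}; Z2 = {Req, Reset}; fixed.
Sat(AG (grant ∨ ack)) = {Req, Reset}
A[grant U AG (grant ∨ ack)]: least fixpoint, start Z0 = Sat(AG (grant ∨ ack)) = {Req, Reset}, add states in Sat(grant) with every successor in Z. Already a fixed point.
Sat(A[grant U AG (grant ∨ ack)]) = {Req, Reset}
EF A[grant U AG (grant ∨ ack)]: least fixpoint, start Z0 = {Req, Reset}, add states with some successor in Z. Z1 = {Send, Hold, Req, Reset}; fixed.
Sat(EF A[grant U AG (grant ∨ ack)]) = {Send, Hold, Req, Reset}

{Send, Hold, Req, Reset}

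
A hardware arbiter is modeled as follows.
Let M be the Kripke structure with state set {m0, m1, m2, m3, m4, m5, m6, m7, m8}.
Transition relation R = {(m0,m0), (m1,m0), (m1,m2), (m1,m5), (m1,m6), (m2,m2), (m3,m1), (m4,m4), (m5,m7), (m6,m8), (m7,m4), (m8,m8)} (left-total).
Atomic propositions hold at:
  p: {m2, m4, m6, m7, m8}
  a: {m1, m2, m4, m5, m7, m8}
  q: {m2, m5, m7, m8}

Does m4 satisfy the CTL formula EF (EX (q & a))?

No

Sat(q & a) = {m2, m5, m7, m8}
Sat(EX (q & a)) = {s : some successor in {m2, m5, m7, m8}} = {m1, m2, m5, m6, m8}
EF (EX (q & a)): least fixpoint, start Z0 = {m1, m2, m5, m6, m8}, add states with some successor in Z. Z1 = {m1, m2, m3, m5, m6, m8}; fixed.
Sat(EF (EX (q & a))) = {m1, m2, m3, m5, m6, m8}
m4 ∉ Sat(EF (EX (q & a))) = {m1, m2, m3, m5, m6, m8}, so the formula does not hold at m4.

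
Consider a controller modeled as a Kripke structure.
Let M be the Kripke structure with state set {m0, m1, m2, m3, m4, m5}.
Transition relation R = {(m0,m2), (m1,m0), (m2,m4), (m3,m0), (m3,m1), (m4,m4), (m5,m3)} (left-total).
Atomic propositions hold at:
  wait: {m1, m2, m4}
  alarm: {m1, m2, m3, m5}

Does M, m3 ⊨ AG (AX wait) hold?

Sat(AX wait) = {s : every successor in {m1, m2, m4}} = {m0, m2, m4}
AG (AX wait): greatest fixpoint, start Z0 = {m0, m2, m4}, keep only states in Sat with every successor in Z. Already a fixed point.
Sat(AG (AX wait)) = {m0, m2, m4}
m3 ∉ Sat(AG (AX wait)) = {m0, m2, m4}, so the formula does not hold at m3.

No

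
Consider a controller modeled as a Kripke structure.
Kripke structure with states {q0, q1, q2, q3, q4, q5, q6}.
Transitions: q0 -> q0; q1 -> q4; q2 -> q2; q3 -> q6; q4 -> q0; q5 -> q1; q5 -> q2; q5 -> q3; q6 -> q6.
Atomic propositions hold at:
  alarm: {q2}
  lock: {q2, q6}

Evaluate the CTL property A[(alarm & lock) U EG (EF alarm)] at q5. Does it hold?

Sat(alarm & lock) = {q2}
EF alarm: least fixpoint, start Z0 = {q2}, add states with some successor in Z. Z1 = {q2, q5}; fixed.
Sat(EF alarm) = {q2, q5}
EG (EF alarm): greatest fixpoint, start Z0 = {q2, q5}, keep only states in Sat with some successor in Z. Already a fixed point.
Sat(EG (EF alarm)) = {q2, q5}
A[(alarm & lock) U EG (EF alarm)]: least fixpoint, start Z0 = Sat(EG (EF alarm)) = {q2, q5}, add states in Sat(alarm & lock) with every successor in Z. Already a fixed point.
Sat(A[(alarm & lock) U EG (EF alarm)]) = {q2, q5}
q5 ∈ Sat(A[(alarm & lock) U EG (EF alarm)]) = {q2, q5}, so the formula holds at q5.

Yes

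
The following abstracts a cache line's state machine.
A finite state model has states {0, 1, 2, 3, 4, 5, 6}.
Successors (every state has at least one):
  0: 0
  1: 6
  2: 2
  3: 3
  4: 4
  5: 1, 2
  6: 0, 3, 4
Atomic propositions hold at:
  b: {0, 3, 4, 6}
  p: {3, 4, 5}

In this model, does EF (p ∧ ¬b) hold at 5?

Yes

Sat(¬b) = {1, 2, 5}
Sat(p ∧ ¬b) = {5}
EF (p ∧ ¬b): least fixpoint, start Z0 = {5}, add states with some successor in Z. Already a fixed point.
Sat(EF (p ∧ ¬b)) = {5}
5 ∈ Sat(EF (p ∧ ¬b)) = {5}, so the formula holds at 5.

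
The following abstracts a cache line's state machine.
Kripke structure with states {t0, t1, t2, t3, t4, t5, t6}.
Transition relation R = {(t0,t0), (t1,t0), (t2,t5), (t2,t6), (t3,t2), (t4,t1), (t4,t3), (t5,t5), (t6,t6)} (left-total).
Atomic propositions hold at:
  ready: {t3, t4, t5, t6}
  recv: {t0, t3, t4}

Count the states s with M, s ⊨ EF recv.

4

EF recv: least fixpoint, start Z0 = {t0, t3, t4}, add states with some successor in Z. Z1 = {t0, t1, t3, t4}; fixed.
Sat(EF recv) = {t0, t1, t3, t4}
|Sat(EF recv)| = |{t0, t1, t3, t4}| = 4.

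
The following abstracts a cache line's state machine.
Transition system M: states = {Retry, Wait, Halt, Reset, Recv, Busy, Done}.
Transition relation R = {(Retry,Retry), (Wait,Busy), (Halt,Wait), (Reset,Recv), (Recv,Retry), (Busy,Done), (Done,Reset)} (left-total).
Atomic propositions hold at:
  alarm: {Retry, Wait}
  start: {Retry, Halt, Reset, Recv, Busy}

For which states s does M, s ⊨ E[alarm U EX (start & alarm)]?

{Retry, Recv}

Sat(start & alarm) = {Retry}
Sat(EX (start & alarm)) = {s : some successor in {Retry}} = {Retry, Recv}
E[alarm U EX (start & alarm)]: least fixpoint, start Z0 = Sat(EX (start & alarm)) = {Retry, Recv}, add states in Sat(alarm) with some successor in Z. Already a fixed point.
Sat(E[alarm U EX (start & alarm)]) = {Retry, Recv}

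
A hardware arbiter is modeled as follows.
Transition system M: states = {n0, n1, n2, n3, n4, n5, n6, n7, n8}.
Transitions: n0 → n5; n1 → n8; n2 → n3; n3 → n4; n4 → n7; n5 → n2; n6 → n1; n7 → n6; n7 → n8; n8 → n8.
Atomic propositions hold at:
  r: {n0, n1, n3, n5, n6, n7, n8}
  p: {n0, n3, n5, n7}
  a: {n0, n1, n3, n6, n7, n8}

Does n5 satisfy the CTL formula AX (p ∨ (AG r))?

AG r: greatest fixpoint, start Z0 = {n0, n1, n3, n5, n6, n7, n8}, keep only states in Sat with every successor in Z. Z1 = {n0, n1, n6, n7, n8}; Z2 = {n1, n6, n7, n8}; fixed.
Sat(AG r) = {n1, n6, n7, n8}
Sat(p ∨ (AG r)) = {n0, n1, n3, n5, n6, n7, n8}
Sat(AX (p ∨ (AG r))) = {s : every successor in {n0, n1, n3, n5, n6, n7, n8}} = {n0, n1, n2, n4, n6, n7, n8}
n5 ∉ Sat(AX (p ∨ (AG r))) = {n0, n1, n2, n4, n6, n7, n8}, so the formula does not hold at n5.

No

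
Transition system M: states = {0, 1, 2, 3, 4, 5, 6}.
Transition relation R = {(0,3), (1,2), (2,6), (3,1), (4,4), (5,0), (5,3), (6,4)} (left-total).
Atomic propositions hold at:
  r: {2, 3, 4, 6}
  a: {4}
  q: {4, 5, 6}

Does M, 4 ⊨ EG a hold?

Yes

EG a: greatest fixpoint, start Z0 = {4}, keep only states in Sat with some successor in Z. Already a fixed point.
Sat(EG a) = {4}
4 ∈ Sat(EG a) = {4}, so the formula holds at 4.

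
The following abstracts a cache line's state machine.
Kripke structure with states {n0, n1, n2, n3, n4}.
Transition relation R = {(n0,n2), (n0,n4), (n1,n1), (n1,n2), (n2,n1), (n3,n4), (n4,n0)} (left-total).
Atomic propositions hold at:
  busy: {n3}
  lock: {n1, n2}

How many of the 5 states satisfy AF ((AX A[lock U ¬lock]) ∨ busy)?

2

Sat(¬lock) = {n0, n3, n4}
A[lock U ¬lock]: least fixpoint, start Z0 = Sat(¬lock) = {n0, n3, n4}, add states in Sat(lock) with every successor in Z. Already a fixed point.
Sat(A[lock U ¬lock]) = {n0, n3, n4}
Sat(AX A[lock U ¬lock]) = {s : every successor in {n0, n3, n4}} = {n3, n4}
Sat((AX A[lock U ¬lock]) ∨ busy) = {n3, n4}
AF ((AX A[lock U ¬lock]) ∨ busy): least fixpoint, start Z0 = {n3, n4}, add states with every successor in Z. Already a fixed point.
Sat(AF ((AX A[lock U ¬lock]) ∨ busy)) = {n3, n4}
|Sat(AF ((AX A[lock U ¬lock]) ∨ busy))| = |{n3, n4}| = 2.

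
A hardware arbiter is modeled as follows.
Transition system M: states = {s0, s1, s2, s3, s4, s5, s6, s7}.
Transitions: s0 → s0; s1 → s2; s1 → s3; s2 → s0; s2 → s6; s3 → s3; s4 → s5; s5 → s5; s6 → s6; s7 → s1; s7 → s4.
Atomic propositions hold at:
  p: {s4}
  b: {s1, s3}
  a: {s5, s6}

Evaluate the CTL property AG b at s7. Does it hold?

No

AG b: greatest fixpoint, start Z0 = {s1, s3}, keep only states in Sat with every successor in Z. Z1 = {s3}; fixed.
Sat(AG b) = {s3}
s7 ∉ Sat(AG b) = {s3}, so the formula does not hold at s7.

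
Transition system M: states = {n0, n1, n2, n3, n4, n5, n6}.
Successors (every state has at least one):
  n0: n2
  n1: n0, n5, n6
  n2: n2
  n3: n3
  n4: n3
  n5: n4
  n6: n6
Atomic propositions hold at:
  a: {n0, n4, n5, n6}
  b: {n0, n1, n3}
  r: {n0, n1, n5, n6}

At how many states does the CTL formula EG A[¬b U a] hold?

1

Sat(¬b) = {n2, n4, n5, n6}
A[¬b U a]: least fixpoint, start Z0 = Sat(a) = {n0, n4, n5, n6}, add states in Sat(¬b) with every successor in Z. Already a fixed point.
Sat(A[¬b U a]) = {n0, n4, n5, n6}
EG A[¬b U a]: greatest fixpoint, start Z0 = {n0, n4, n5, n6}, keep only states in Sat with some successor in Z. Z1 = {n5, n6}; Z2 = {n6}; fixed.
Sat(EG A[¬b U a]) = {n6}
|Sat(EG A[¬b U a])| = |{n6}| = 1.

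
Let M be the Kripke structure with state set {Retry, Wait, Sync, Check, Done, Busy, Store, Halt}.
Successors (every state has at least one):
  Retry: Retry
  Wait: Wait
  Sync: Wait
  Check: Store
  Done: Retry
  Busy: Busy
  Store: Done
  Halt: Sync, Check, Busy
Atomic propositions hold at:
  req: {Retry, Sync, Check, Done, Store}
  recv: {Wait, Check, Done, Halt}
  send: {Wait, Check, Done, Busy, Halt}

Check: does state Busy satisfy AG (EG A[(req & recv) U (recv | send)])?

Yes

Sat(req & recv) = {Check, Done}
Sat(recv | send) = {Wait, Check, Done, Busy, Halt}
A[(req & recv) U (recv | send)]: least fixpoint, start Z0 = Sat((recv | send)) = {Wait, Check, Done, Busy, Halt}, add states in Sat(req & recv) with every successor in Z. Already a fixed point.
Sat(A[(req & recv) U (recv | send)]) = {Wait, Check, Done, Busy, Halt}
EG A[(req & recv) U (recv | send)]: greatest fixpoint, start Z0 = {Wait, Check, Done, Busy, Halt}, keep only states in Sat with some successor in Z. Z1 = {Wait, Busy, Halt}; fixed.
Sat(EG A[(req & recv) U (recv | send)]) = {Wait, Busy, Halt}
AG (EG A[(req & recv) U (recv | send)]): greatest fixpoint, start Z0 = {Wait, Busy, Halt}, keep only states in Sat with every successor in Z. Z1 = {Wait, Busy}; fixed.
Sat(AG (EG A[(req & recv) U (recv | send)])) = {Wait, Busy}
Busy ∈ Sat(AG (EG A[(req & recv) U (recv | send)])) = {Wait, Busy}, so the formula holds at Busy.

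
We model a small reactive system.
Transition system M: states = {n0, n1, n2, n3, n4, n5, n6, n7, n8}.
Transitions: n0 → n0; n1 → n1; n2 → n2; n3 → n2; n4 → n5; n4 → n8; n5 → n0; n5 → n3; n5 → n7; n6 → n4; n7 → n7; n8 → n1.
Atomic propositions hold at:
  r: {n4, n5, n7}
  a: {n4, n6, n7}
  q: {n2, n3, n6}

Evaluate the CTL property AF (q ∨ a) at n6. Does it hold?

Sat(q ∨ a) = {n2, n3, n4, n6, n7}
AF (q ∨ a): least fixpoint, start Z0 = {n2, n3, n4, n6, n7}, add states with every successor in Z. Already a fixed point.
Sat(AF (q ∨ a)) = {n2, n3, n4, n6, n7}
n6 ∈ Sat(AF (q ∨ a)) = {n2, n3, n4, n6, n7}, so the formula holds at n6.

Yes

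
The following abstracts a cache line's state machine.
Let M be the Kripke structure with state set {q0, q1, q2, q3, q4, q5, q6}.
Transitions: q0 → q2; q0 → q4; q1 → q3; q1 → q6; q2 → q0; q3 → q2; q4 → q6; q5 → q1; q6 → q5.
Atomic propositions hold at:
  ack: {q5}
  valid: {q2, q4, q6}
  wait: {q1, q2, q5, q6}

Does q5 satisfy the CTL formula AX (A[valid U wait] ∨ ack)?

A[valid U wait]: least fixpoint, start Z0 = Sat(wait) = {q1, q2, q5, q6}, add states in Sat(valid) with every successor in Z. Z1 = {q1, q2, q4, q5, q6}; fixed.
Sat(A[valid U wait]) = {q1, q2, q4, q5, q6}
Sat(A[valid U wait] ∨ ack) = {q1, q2, q4, q5, q6}
Sat(AX (A[valid U wait] ∨ ack)) = {s : every successor in {q1, q2, q4, q5, q6}} = {q0, q3, q4, q5, q6}
q5 ∈ Sat(AX (A[valid U wait] ∨ ack)) = {q0, q3, q4, q5, q6}, so the formula holds at q5.

Yes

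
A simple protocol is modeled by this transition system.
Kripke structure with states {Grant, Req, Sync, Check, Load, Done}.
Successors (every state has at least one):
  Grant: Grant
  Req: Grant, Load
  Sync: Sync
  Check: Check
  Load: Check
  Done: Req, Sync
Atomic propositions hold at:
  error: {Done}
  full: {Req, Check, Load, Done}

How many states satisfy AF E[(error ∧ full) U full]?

Sat(error ∧ full) = {Done}
E[(error ∧ full) U full]: least fixpoint, start Z0 = Sat(full) = {Req, Check, Load, Done}, add states in Sat(error ∧ full) with some successor in Z. Already a fixed point.
Sat(E[(error ∧ full) U full]) = {Req, Check, Load, Done}
AF E[(error ∧ full) U full]: least fixpoint, start Z0 = {Req, Check, Load, Done}, add states with every successor in Z. Already a fixed point.
Sat(AF E[(error ∧ full) U full]) = {Req, Check, Load, Done}
|Sat(AF E[(error ∧ full) U full])| = |{Req, Check, Load, Done}| = 4.

4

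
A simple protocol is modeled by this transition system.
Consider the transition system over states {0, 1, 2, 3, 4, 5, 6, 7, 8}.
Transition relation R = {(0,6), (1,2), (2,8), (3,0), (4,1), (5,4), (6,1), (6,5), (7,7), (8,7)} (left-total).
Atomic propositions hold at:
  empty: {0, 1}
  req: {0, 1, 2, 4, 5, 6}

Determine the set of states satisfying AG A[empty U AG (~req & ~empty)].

{7, 8}

Sat(~req) = {3, 7, 8}
Sat(~empty) = {2, 3, 4, 5, 6, 7, 8}
Sat(~req & ~empty) = {3, 7, 8}
AG (~req & ~empty): greatest fixpoint, start Z0 = {3, 7, 8}, keep only states in Sat with every successor in Z. Z1 = {7, 8}; fixed.
Sat(AG (~req & ~empty)) = {7, 8}
A[empty U AG (~req & ~empty)]: least fixpoint, start Z0 = Sat(AG (~req & ~empty)) = {7, 8}, add states in Sat(empty) with every successor in Z. Already a fixed point.
Sat(A[empty U AG (~req & ~empty)]) = {7, 8}
AG A[empty U AG (~req & ~empty)]: greatest fixpoint, start Z0 = {7, 8}, keep only states in Sat with every successor in Z. Already a fixed point.
Sat(AG A[empty U AG (~req & ~empty)]) = {7, 8}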